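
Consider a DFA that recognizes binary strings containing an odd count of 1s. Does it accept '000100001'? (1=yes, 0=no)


DFA has 2 states: q_even (start, accept=no) and q_odd
Processing string '000100001' character by character:
  Position 0: read '0', 1-count=0 -> q_even (no change)
  Position 1: read '0', 1-count=0 -> q_even (no change)
  Position 2: read '0', 1-count=0 -> q_even (no change)
  Position 3: read '1', 1-count=1 -> q_odd
  Position 4: read '0', 1-count=1 -> q_odd (no change)
  Position 5: read '0', 1-count=1 -> q_odd (no change)
  Position 6: read '0', 1-count=1 -> q_odd (no change)
  Position 7: read '0', 1-count=1 -> q_odd (no change)
  Position 8: read '1', 1-count=2 -> q_even
Final state: q_even, total 1s = 2 (even); the DFA requires an odd count -> reject

0


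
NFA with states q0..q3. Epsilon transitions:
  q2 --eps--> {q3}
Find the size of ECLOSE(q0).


Starting from q0
Initialize closure = {q0}
q0 has no outgoing epsilon transitions -> nothing to add
Final closure: {q0}
Size = 1

1


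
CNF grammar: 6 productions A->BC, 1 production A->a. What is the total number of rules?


CNF allows two rule forms:
  A -> BC (binary): 6 rules
  A -> a (terminal): 1 rule
Total = 6 + 1 = 7

7


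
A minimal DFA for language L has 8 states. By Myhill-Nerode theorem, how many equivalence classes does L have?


Myhill-Nerode theorem:
Number of equivalence classes = number of states in minimal DFA
Minimal DFA states = 8
Therefore equivalence classes = 8

8


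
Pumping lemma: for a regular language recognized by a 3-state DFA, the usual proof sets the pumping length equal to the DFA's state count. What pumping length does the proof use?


Pumping lemma for regular languages (standard proof):
Take p = |Q|, the number of DFA states.
Any string of length >= |Q| passes through |Q|+1 states while reading its first |Q| symbols,
so by pigeonhole some state repeats, giving the loop that can be pumped.
Here |Q| = 3
Therefore the proof uses p = 3

3


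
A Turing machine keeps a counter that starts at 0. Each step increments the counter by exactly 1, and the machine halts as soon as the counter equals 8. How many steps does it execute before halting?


Counter starts at 0. Counting sequence:
  Step 1: counter = 1
  Step 2: counter = 2
  Step 3: counter = 3
  Step 4: counter = 4
  Step 5: counter = 5
  Step 6: counter = 6
  Step 7: counter = 7
  Step 8: counter = 8
Counter reached 8 -> halt
Total steps = 8

8


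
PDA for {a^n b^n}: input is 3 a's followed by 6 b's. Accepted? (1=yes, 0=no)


Language requires equal numbers of a's and b's
PDA pushes for each 'a', pops for each 'b'
Number of a's = 3
Number of b's = 6
3 != 6 -> Reject

0


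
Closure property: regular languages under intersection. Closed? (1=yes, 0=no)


Regular languages are closed under:
- Union (DFA product construction)
- Intersection (DFA product construction)
- Complement (swap accept/reject states)
- Concatenation (NFA construction)
- Kleene star (NFA construction)
intersection is in this list
Therefore: closed

1


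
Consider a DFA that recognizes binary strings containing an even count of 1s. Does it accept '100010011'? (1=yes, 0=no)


DFA has 2 states: q_even (start, accept=yes) and q_odd
Processing string '100010011' character by character:
  Position 0: read '1', 1-count=1 -> q_odd
  Position 1: read '0', 1-count=1 -> q_odd (no change)
  Position 2: read '0', 1-count=1 -> q_odd (no change)
  Position 3: read '0', 1-count=1 -> q_odd (no change)
  Position 4: read '1', 1-count=2 -> q_even
  Position 5: read '0', 1-count=2 -> q_even (no change)
  Position 6: read '0', 1-count=2 -> q_even (no change)
  Position 7: read '1', 1-count=3 -> q_odd
  Position 8: read '1', 1-count=4 -> q_even
Final state: q_even, total 1s = 4 (even); the DFA requires an even count -> accept

1


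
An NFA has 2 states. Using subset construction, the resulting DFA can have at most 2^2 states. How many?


NFA has 2 states
Subset construction: each DFA state = subset of NFA states
Maximum subsets = 2^2
2^2 = 4

4


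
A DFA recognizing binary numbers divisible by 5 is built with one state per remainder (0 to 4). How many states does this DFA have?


Divisibility by 5 is tracked via the remainder mod 5: 0, 1, ..., 4
The construction assigns one state to each remainder
Number of remainders = 5

5


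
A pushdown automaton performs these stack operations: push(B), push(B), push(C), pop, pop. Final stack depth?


Tracing stack operations:
  push(B) -> stack = [B], depth=1
  push(B) -> stack = [B,B], depth=2
  push(C) -> stack = [B,B,C], depth=3
  pop -> removed C, stack = [B,B], depth=2
  pop -> removed B, stack = [B], depth=1
Final depth = 1

1


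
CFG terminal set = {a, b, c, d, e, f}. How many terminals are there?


Terminal symbols: a, b, c, d, e, f
Counting each: a (#1), b (#2), c (#3), d (#4), e (#5), f (#6)
Total = 6

6


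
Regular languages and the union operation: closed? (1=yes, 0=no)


Regular languages are closed under all standard operations:
- Union: Yes (product construction)
- Intersection: Yes (product construction)
- Complement: Yes (swap accept/reject)
- Concatenation: Yes (NFA construction)
Operation: union -> Closed

1


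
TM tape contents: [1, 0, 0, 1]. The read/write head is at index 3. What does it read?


Tape: [1, 0, 0, 1]
Positions: 0 1 2 3
Values:    1 0 0 1
Head at position 3
tape[3] = 1

1


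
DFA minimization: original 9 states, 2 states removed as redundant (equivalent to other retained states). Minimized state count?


Original DFA: 9 states
Redundant states removed: 2
Minimized states = original - removed
= 9 - 2
= 7

7


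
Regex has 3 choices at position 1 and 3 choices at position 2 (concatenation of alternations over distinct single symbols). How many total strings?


First group: 3 alternatives
Second group: 3 alternatives
Concatenation: each choice from group 1 pairs with each from group 2
Total = 3 x 3 = 9

9


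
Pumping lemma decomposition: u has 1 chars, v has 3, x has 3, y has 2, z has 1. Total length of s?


|s| = |u| + |v| + |x| + |y| + |z|
= 1 + 3 + 3 + 2 + 1
= 4 + 3 + 3
= 7 + 3
= 10

10


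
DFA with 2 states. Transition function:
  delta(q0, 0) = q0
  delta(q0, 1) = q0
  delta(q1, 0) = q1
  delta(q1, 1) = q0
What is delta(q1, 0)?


Looking up transition function:
delta(q1, 0) in the table
Row: q1, Column: 0
Result: q1

q1


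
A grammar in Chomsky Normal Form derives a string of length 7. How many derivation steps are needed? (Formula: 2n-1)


Chomsky Normal Form derivation:
String length n = 7
Each step either:
  - Splits a nonterminal into two (n-1 such steps)
  - Converts a nonterminal to terminal (n such steps)
Total = (n-1) + n = 2n - 1
= 2(7) - 1
= 14 - 1
= 13

13


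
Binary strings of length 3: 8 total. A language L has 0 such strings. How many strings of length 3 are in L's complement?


Alphabet: {0,1}
String length: 3
Total strings of length 3 = 2^3 = 8
Strings in L = 0
Complement = total - |L|
= 8 - 0
= 8

8


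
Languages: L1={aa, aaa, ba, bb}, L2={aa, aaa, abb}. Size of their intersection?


L1 = {aa, aaa, ba, bb}
L2 = {aa, aaa, abb}
Checking each string in L1 against L2:
  'aa': in L2? Yes
  'aaa': in L2? Yes
  'ba': in L2? No
  'bb': in L2? No
Intersection = {aa, aaa}
|L1 ∩ L2| = 2

2


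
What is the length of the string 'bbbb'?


String: 'bbbb'
Counting characters:
  'b' appears 4 time(s)
Total length = 0 + 4 = 4

4


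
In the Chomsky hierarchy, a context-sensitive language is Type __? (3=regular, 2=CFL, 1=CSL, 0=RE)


Chomsky hierarchy levels:
  Type 3: Regular (DFA/NFA/regex)
  Type 2: Context-free (PDA)
  Type 1: Context-sensitive
  Type 0: Recursively enumerable (TM)
'context-sensitive' corresponds to Type 1

1


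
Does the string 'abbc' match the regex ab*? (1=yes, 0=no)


Pattern: ab*
String: 'abbc'
Pattern requires: exactly one 'a' followed by zero or more 'b's
First char is 'a' -> OK
Rest 'bbc': all b's? No
Result: 0

0


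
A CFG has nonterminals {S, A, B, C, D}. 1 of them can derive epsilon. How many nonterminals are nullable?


Nonterminals: {S, A, B, C, D}
A nonterminal is nullable if it can derive epsilon
Counting nullable nonterminals: 1
Total nullable = 1

1


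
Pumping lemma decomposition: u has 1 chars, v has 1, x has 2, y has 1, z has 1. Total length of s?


|s| = |u| + |v| + |x| + |y| + |z|
= 1 + 1 + 2 + 1 + 1
= 2 + 2 + 2
= 4 + 2
= 6

6


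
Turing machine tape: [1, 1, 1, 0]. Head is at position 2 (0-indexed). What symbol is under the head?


Tape: [1, 1, 1, 0]
Positions: 0 1 2 3
Values:    1 1 1 0
Head at position 2
tape[2] = 1

1


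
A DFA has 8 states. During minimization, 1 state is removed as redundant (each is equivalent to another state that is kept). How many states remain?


Original DFA: 8 states
Redundant states removed: 1
Minimized states = original - removed
= 8 - 1
= 7

7


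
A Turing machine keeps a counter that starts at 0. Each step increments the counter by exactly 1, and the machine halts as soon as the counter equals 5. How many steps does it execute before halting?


Counter starts at 0. Counting sequence:
  Step 1: counter = 1
  Step 2: counter = 2
  Step 3: counter = 3
  Step 4: counter = 4
  Step 5: counter = 5
Counter reached 5 -> halt
Total steps = 5

5


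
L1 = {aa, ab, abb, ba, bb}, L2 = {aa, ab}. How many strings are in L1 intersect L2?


L1 = {aa, ab, abb, ba, bb}
L2 = {aa, ab}
Checking each string in L1 against L2:
  'aa': in L2? Yes
  'ab': in L2? Yes
  'abb': in L2? No
  'ba': in L2? No
  'bb': in L2? No
Intersection = {aa, ab}
|L1 ∩ L2| = 2

2


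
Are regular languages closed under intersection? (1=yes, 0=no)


Regular languages are closed under:
- Union (DFA product construction)
- Intersection (DFA product construction)
- Complement (swap accept/reject states)
- Concatenation (NFA construction)
- Kleene star (NFA construction)
intersection is in this list
Therefore: closed

1


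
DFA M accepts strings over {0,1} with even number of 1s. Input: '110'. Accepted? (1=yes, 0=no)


DFA has 2 states: q_even (start, accept=yes) and q_odd
Processing string '110' character by character:
  Position 0: read '1', 1-count=1 -> q_odd
  Position 1: read '1', 1-count=2 -> q_even
  Position 2: read '0', 1-count=2 -> q_even (no change)
Final state: q_even, total 1s = 2 (even); the DFA requires an even count -> accept

1


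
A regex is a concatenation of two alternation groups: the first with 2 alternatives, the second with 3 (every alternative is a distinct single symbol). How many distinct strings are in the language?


First group: 2 alternatives
Second group: 3 alternatives
Concatenation: each choice from group 1 pairs with each from group 2
Total = 2 x 3 = 6

6


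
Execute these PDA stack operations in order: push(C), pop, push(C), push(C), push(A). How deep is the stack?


Tracing stack operations:
  push(C) -> stack = [C], depth=1
  pop -> removed C, stack = [], depth=0
  push(C) -> stack = [C], depth=1
  push(C) -> stack = [C,C], depth=2
  push(A) -> stack = [C,C,A], depth=3
Final depth = 3

3


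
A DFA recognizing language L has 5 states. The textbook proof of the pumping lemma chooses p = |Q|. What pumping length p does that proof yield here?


Pumping lemma for regular languages (standard proof):
Take p = |Q|, the number of DFA states.
Any string of length >= |Q| passes through |Q|+1 states while reading its first |Q| symbols,
so by pigeonhole some state repeats, giving the loop that can be pumped.
Here |Q| = 5
Therefore the proof uses p = 5

5


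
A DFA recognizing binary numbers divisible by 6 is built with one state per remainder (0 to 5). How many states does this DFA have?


Divisibility by 6 is tracked via the remainder mod 6: 0, 1, ..., 5
The construction assigns one state to each remainder
Number of remainders = 6

6


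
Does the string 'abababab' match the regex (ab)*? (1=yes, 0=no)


Pattern: (ab)*
String: 'abababab'
Pattern requires: zero or more repetitions of 'ab'
Pairs: ['ab', 'ab', 'ab', 'ab']
All pairs are 'ab'? Yes
Result: 1

1


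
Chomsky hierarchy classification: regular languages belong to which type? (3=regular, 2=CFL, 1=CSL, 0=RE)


Chomsky hierarchy levels:
  Type 3: Regular (DFA/NFA/regex)
  Type 2: Context-free (PDA)
  Type 1: Context-sensitive
  Type 0: Recursively enumerable (TM)
'regular' corresponds to Type 3

3


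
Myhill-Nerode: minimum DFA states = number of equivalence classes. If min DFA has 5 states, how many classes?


Myhill-Nerode theorem:
Number of equivalence classes = number of states in minimal DFA
Minimal DFA states = 5
Therefore equivalence classes = 5

5


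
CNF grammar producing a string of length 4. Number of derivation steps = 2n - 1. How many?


Chomsky Normal Form derivation:
String length n = 4
Each step either:
  - Splits a nonterminal into two (n-1 such steps)
  - Converts a nonterminal to terminal (n such steps)
Total = (n-1) + n = 2n - 1
= 2(4) - 1
= 8 - 1
= 7

7


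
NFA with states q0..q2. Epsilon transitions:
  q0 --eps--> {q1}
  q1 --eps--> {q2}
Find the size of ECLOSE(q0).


Starting from q0
Initialize closure = {q0}
Follow epsilon from q0 -> add q1
Follow epsilon from q1 -> add q2
Final closure: {q0, q1, q2}
Size = 3

3


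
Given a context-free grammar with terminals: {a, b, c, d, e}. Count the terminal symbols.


Terminal symbols: a, b, c, d, e
Counting each: a (#1), b (#2), c (#3), d (#4), e (#5)
Total = 5

5


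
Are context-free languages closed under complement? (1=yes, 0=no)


CFL closure properties:
  Closed under: union, concatenation, Kleene star
  NOT closed under: intersection, complement
Operation 'complement' is in not-closed list -> No (not closed)

0


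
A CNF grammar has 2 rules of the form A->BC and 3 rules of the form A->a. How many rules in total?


CNF allows two rule forms:
  A -> BC (binary): 2 rules
  A -> a (terminal): 3 rules
Total = 2 + 3 = 5

5


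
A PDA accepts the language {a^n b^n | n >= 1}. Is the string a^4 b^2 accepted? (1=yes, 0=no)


Language requires equal numbers of a's and b's
PDA pushes for each 'a', pops for each 'b'
Number of a's = 4
Number of b's = 2
4 != 2 -> Reject

0


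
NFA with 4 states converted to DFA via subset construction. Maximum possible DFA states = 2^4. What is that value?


NFA has 4 states
Subset construction: each DFA state = subset of NFA states
Maximum subsets = 2^4
2^4 = 16

16


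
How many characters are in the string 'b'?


String: 'b'
Counting characters:
  'b' appears 1 time(s)
Total length = 0 + 1 = 1

1


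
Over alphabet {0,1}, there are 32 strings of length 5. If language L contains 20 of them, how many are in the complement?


Alphabet: {0,1}
String length: 5
Total strings of length 5 = 2^5 = 32
Strings in L = 20
Complement = total - |L|
= 32 - 20
= 12

12


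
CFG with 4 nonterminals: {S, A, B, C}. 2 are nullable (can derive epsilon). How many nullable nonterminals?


Nonterminals: {S, A, B, C}
A nonterminal is nullable if it can derive epsilon
Counting nullable nonterminals: 2
Total nullable = 2

2


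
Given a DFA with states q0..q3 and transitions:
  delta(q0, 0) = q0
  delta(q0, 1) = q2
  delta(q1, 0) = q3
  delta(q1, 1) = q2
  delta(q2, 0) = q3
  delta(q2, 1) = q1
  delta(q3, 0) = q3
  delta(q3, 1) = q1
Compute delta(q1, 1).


Looking up transition function:
delta(q1, 1) in the table
Row: q1, Column: 1
Result: q2

q2


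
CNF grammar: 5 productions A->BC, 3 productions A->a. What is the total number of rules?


CNF allows two rule forms:
  A -> BC (binary): 5 rules
  A -> a (terminal): 3 rules
Total = 5 + 3 = 8

8


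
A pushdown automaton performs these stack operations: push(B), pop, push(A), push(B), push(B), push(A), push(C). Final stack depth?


Tracing stack operations:
  push(B) -> stack = [B], depth=1
  pop -> removed B, stack = [], depth=0
  push(A) -> stack = [A], depth=1
  push(B) -> stack = [A,B], depth=2
  push(B) -> stack = [A,B,B], depth=3
  push(A) -> stack = [A,B,B,A], depth=4
  push(C) -> stack = [A,B,B,A,C], depth=5
Final depth = 5

5


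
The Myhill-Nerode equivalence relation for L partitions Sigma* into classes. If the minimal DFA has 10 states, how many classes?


Myhill-Nerode theorem:
Number of equivalence classes = number of states in minimal DFA
Minimal DFA states = 10
Therefore equivalence classes = 10

10


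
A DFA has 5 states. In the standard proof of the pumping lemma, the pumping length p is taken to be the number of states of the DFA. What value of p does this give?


Pumping lemma for regular languages (standard proof):
Take p = |Q|, the number of DFA states.
Any string of length >= |Q| passes through |Q|+1 states while reading its first |Q| symbols,
so by pigeonhole some state repeats, giving the loop that can be pumped.
Here |Q| = 5
Therefore the proof uses p = 5

5


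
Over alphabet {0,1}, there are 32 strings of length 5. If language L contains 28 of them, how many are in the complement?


Alphabet: {0,1}
String length: 5
Total strings of length 5 = 2^5 = 32
Strings in L = 28
Complement = total - |L|
= 32 - 28
= 4

4


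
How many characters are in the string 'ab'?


String: 'ab'
Counting characters:
  'a' appears 1 time(s)
  'b' appears 1 time(s)
Total length = 1 + 1 = 2

2


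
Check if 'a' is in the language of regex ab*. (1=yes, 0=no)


Pattern: ab*
String: 'a'
Pattern requires: exactly one 'a' followed by zero or more 'b's
First char is 'a' -> OK
Rest '': all b's? Yes
Result: 1

1


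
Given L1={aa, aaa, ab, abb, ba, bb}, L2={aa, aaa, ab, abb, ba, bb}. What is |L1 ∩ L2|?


L1 = {aa, aaa, ab, abb, ba, bb}
L2 = {aa, aaa, ab, abb, ba, bb}
Checking each string in L1 against L2:
  'aa': in L2? Yes
  'aaa': in L2? Yes
  'ab': in L2? Yes
  'abb': in L2? Yes
  'ba': in L2? Yes
  'bb': in L2? Yes
Intersection = {aa, aaa, ab, abb, ba, bb}
|L1 ∩ L2| = 6

6


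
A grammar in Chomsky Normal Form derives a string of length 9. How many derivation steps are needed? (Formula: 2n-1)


Chomsky Normal Form derivation:
String length n = 9
Each step either:
  - Splits a nonterminal into two (n-1 such steps)
  - Converts a nonterminal to terminal (n such steps)
Total = (n-1) + n = 2n - 1
= 2(9) - 1
= 18 - 1
= 17

17


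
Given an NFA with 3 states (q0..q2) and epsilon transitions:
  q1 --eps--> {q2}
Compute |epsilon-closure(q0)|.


Starting from q0
Initialize closure = {q0}
q0 has no outgoing epsilon transitions -> nothing to add
Final closure: {q0}
Size = 1

1


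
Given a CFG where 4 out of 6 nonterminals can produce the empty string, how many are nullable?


Nonterminals: {S, A, B, C, D, E}
A nonterminal is nullable if it can derive epsilon
Counting nullable nonterminals: 4
Total nullable = 4

4


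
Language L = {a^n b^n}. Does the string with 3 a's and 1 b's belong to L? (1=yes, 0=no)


Language requires equal numbers of a's and b's
PDA pushes for each 'a', pops for each 'b'
Number of a's = 3
Number of b's = 1
3 != 1 -> Reject

0


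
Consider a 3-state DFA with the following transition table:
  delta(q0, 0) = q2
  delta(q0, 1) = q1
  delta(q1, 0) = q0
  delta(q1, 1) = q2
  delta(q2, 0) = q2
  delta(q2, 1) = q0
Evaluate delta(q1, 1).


Looking up transition function:
delta(q1, 1) in the table
Row: q1, Column: 1
Result: q2

q2


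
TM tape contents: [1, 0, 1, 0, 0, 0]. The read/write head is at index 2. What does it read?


Tape: [1, 0, 1, 0, 0, 0]
Positions: 0 1 2 3 4 5
Values:    1 0 1 0 0 0
Head at position 2
tape[2] = 1

1


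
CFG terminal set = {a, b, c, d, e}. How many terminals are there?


Terminal symbols: a, b, c, d, e
Counting each: a (#1), b (#2), c (#3), d (#4), e (#5)
Total = 5

5


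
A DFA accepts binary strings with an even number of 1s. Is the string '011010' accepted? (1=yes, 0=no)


DFA has 2 states: q_even (start, accept=yes) and q_odd
Processing string '011010' character by character:
  Position 0: read '0', 1-count=0 -> q_even (no change)
  Position 1: read '1', 1-count=1 -> q_odd
  Position 2: read '1', 1-count=2 -> q_even
  Position 3: read '0', 1-count=2 -> q_even (no change)
  Position 4: read '1', 1-count=3 -> q_odd
  Position 5: read '0', 1-count=3 -> q_odd (no change)
Final state: q_odd, total 1s = 3 (odd); the DFA requires an even count -> reject

0


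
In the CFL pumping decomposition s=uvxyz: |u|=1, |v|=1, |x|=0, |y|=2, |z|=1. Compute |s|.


|s| = |u| + |v| + |x| + |y| + |z|
= 1 + 1 + 0 + 2 + 1
= 2 + 0 + 3
= 2 + 3
= 5

5


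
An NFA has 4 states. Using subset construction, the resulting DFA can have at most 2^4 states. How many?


NFA has 4 states
Subset construction: each DFA state = subset of NFA states
Maximum subsets = 2^4
2^4 = 16

16


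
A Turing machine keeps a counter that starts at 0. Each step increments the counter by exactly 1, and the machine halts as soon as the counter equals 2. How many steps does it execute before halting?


Counter starts at 0. Counting sequence:
  Step 1: counter = 1
  Step 2: counter = 2
Counter reached 2 -> halt
Total steps = 2

2


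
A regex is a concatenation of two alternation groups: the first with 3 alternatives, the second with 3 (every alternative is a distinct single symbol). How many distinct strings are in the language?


First group: 3 alternatives
Second group: 3 alternatives
Concatenation: each choice from group 1 pairs with each from group 2
Total = 3 x 3 = 9

9


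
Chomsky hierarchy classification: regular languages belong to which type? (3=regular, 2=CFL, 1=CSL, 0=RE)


Chomsky hierarchy levels:
  Type 3: Regular (DFA/NFA/regex)
  Type 2: Context-free (PDA)
  Type 1: Context-sensitive
  Type 0: Recursively enumerable (TM)
'regular' corresponds to Type 3

3


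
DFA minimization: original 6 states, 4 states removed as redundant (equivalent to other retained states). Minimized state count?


Original DFA: 6 states
Redundant states removed: 4
Minimized states = original - removed
= 6 - 4
= 2

2


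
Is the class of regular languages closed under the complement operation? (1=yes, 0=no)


Regular languages are closed under:
- Union (DFA product construction)
- Intersection (DFA product construction)
- Complement (swap accept/reject states)
- Concatenation (NFA construction)
- Kleene star (NFA construction)
complement is in this list
Therefore: closed

1


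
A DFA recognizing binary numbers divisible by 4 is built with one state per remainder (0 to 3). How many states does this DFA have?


Divisibility by 4 is tracked via the remainder mod 4: 0, 1, ..., 3
The construction assigns one state to each remainder
Number of remainders = 4

4


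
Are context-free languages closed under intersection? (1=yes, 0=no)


CFL closure properties:
  Closed under: union, concatenation, Kleene star
  NOT closed under: intersection, complement
Operation 'intersection' is in not-closed list -> No (not closed)

0


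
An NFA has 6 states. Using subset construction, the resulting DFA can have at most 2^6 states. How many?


NFA has 6 states
Subset construction: each DFA state = subset of NFA states
Maximum subsets = 2^6
2^6 = 64

64


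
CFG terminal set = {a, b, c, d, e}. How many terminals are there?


Terminal symbols: a, b, c, d, e
Counting each: a (#1), b (#2), c (#3), d (#4), e (#5)
Total = 5

5


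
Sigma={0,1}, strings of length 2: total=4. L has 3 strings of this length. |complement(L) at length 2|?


Alphabet: {0,1}
String length: 2
Total strings of length 2 = 2^2 = 4
Strings in L = 3
Complement = total - |L|
= 4 - 3
= 1

1


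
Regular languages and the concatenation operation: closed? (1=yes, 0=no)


Regular languages are closed under all standard operations:
- Union: Yes (product construction)
- Intersection: Yes (product construction)
- Complement: Yes (swap accept/reject)
- Concatenation: Yes (NFA construction)
Operation: concatenation -> Closed

1


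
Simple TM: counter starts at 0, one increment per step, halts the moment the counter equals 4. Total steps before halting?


Counter starts at 0. Counting sequence:
  Step 1: counter = 1
  Step 2: counter = 2
  Step 3: counter = 3
  Step 4: counter = 4
Counter reached 4 -> halt
Total steps = 4

4


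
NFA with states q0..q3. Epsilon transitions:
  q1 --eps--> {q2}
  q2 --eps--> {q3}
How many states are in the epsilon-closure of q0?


Starting from q0
Initialize closure = {q0}
q0 has no outgoing epsilon transitions -> nothing to add
Final closure: {q0}
Size = 1

1


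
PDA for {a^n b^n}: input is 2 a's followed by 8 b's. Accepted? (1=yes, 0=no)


Language requires equal numbers of a's and b's
PDA pushes for each 'a', pops for each 'b'
Number of a's = 2
Number of b's = 8
2 != 8 -> Reject

0


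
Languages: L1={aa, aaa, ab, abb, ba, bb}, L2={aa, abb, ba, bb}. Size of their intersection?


L1 = {aa, aaa, ab, abb, ba, bb}
L2 = {aa, abb, ba, bb}
Checking each string in L1 against L2:
  'aa': in L2? Yes
  'aaa': in L2? No
  'ab': in L2? No
  'abb': in L2? Yes
  'ba': in L2? Yes
  'bb': in L2? Yes
Intersection = {aa, abb, ba, bb}
|L1 ∩ L2| = 4

4


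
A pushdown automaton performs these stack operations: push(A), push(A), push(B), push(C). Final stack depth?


Tracing stack operations:
  push(A) -> stack = [A], depth=1
  push(A) -> stack = [A,A], depth=2
  push(B) -> stack = [A,A,B], depth=3
  push(C) -> stack = [A,A,B,C], depth=4
Final depth = 4

4


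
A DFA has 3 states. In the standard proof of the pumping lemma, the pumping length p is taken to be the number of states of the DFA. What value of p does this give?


Pumping lemma for regular languages (standard proof):
Take p = |Q|, the number of DFA states.
Any string of length >= |Q| passes through |Q|+1 states while reading its first |Q| symbols,
so by pigeonhole some state repeats, giving the loop that can be pumped.
Here |Q| = 3
Therefore the proof uses p = 3

3


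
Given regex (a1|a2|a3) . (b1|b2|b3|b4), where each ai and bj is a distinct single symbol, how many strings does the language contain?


First group: 3 alternatives
Second group: 4 alternatives
Concatenation: each choice from group 1 pairs with each from group 2
Total = 3 x 4 = 12

12


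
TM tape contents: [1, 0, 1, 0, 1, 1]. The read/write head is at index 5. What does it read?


Tape: [1, 0, 1, 0, 1, 1]
Positions: 0 1 2 3 4 5
Values:    1 0 1 0 1 1
Head at position 5
tape[5] = 1

1


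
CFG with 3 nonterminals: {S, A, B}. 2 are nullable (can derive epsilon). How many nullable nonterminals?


Nonterminals: {S, A, B}
A nonterminal is nullable if it can derive epsilon
Counting nullable nonterminals: 2
Total nullable = 2

2


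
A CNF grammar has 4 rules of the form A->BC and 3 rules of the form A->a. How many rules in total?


CNF allows two rule forms:
  A -> BC (binary): 4 rules
  A -> a (terminal): 3 rules
Total = 4 + 3 = 7

7


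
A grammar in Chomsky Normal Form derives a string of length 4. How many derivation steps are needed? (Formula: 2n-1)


Chomsky Normal Form derivation:
String length n = 4
Each step either:
  - Splits a nonterminal into two (n-1 such steps)
  - Converts a nonterminal to terminal (n such steps)
Total = (n-1) + n = 2n - 1
= 2(4) - 1
= 8 - 1
= 7

7


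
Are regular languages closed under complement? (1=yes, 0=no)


Regular languages are closed under:
- Union (DFA product construction)
- Intersection (DFA product construction)
- Complement (swap accept/reject states)
- Concatenation (NFA construction)
- Kleene star (NFA construction)
complement is in this list
Therefore: closed

1


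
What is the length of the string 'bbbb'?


String: 'bbbb'
Counting characters:
  'b' appears 4 time(s)
Total length = 0 + 4 = 4

4


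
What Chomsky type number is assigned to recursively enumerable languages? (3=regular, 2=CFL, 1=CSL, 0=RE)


Chomsky hierarchy levels:
  Type 3: Regular (DFA/NFA/regex)
  Type 2: Context-free (PDA)
  Type 1: Context-sensitive
  Type 0: Recursively enumerable (TM)
'recursively enumerable' corresponds to Type 0

0


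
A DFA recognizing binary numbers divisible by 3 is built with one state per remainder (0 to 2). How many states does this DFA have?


Divisibility by 3 is tracked via the remainder mod 3: 0, 1, ..., 2
The construction assigns one state to each remainder
Number of remainders = 3

3


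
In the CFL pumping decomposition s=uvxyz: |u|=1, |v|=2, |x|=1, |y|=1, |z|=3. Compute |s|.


|s| = |u| + |v| + |x| + |y| + |z|
= 1 + 2 + 1 + 1 + 3
= 3 + 1 + 4
= 4 + 4
= 8

8


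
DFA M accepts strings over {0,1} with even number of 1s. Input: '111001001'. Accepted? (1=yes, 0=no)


DFA has 2 states: q_even (start, accept=yes) and q_odd
Processing string '111001001' character by character:
  Position 0: read '1', 1-count=1 -> q_odd
  Position 1: read '1', 1-count=2 -> q_even
  Position 2: read '1', 1-count=3 -> q_odd
  Position 3: read '0', 1-count=3 -> q_odd (no change)
  Position 4: read '0', 1-count=3 -> q_odd (no change)
  Position 5: read '1', 1-count=4 -> q_even
  Position 6: read '0', 1-count=4 -> q_even (no change)
  Position 7: read '0', 1-count=4 -> q_even (no change)
  Position 8: read '1', 1-count=5 -> q_odd
Final state: q_odd, total 1s = 5 (odd); the DFA requires an even count -> reject

0


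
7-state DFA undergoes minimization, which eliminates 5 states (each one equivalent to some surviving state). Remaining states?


Original DFA: 7 states
Redundant states removed: 5
Minimized states = original - removed
= 7 - 5
= 2

2


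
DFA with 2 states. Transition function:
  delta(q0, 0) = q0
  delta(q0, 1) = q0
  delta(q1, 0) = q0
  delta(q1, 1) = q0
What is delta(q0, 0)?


Looking up transition function:
delta(q0, 0) in the table
Row: q0, Column: 0
Result: q0

q0


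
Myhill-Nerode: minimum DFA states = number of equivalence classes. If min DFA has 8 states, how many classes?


Myhill-Nerode theorem:
Number of equivalence classes = number of states in minimal DFA
Minimal DFA states = 8
Therefore equivalence classes = 8

8


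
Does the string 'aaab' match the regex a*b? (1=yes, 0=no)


Pattern: a*b
String: 'aaab'
Pattern requires: zero or more 'a's followed by exactly one 'b'
Found 3 leading 'a's
Remaining: 'b'
Remaining is exactly 'b' -> match
Result: 1

1


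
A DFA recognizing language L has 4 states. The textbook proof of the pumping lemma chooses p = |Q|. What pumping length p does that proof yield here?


Pumping lemma for regular languages (standard proof):
Take p = |Q|, the number of DFA states.
Any string of length >= |Q| passes through |Q|+1 states while reading its first |Q| symbols,
so by pigeonhole some state repeats, giving the loop that can be pumped.
Here |Q| = 4
Therefore the proof uses p = 4

4


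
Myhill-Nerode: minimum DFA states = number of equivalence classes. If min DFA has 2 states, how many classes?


Myhill-Nerode theorem:
Number of equivalence classes = number of states in minimal DFA
Minimal DFA states = 2
Therefore equivalence classes = 2

2


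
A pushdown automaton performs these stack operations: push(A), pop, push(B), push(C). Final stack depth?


Tracing stack operations:
  push(A) -> stack = [A], depth=1
  pop -> removed A, stack = [], depth=0
  push(B) -> stack = [B], depth=1
  push(C) -> stack = [B,C], depth=2
Final depth = 2

2


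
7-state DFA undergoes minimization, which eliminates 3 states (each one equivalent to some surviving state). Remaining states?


Original DFA: 7 states
Redundant states removed: 3
Minimized states = original - removed
= 7 - 3
= 4

4


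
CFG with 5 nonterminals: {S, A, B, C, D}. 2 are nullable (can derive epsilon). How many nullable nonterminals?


Nonterminals: {S, A, B, C, D}
A nonterminal is nullable if it can derive epsilon
Counting nullable nonterminals: 2
Total nullable = 2

2


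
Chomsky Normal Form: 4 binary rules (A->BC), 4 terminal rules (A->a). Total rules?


CNF allows two rule forms:
  A -> BC (binary): 4 rules
  A -> a (terminal): 4 rules
Total = 4 + 4 = 8

8


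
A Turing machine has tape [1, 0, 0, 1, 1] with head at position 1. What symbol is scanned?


Tape: [1, 0, 0, 1, 1]
Positions: 0 1 2 3 4
Values:    1 0 0 1 1
Head at position 1
tape[1] = 0

0


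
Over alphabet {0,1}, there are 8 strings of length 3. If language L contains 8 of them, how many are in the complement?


Alphabet: {0,1}
String length: 3
Total strings of length 3 = 2^3 = 8
Strings in L = 8
Complement = total - |L|
= 8 - 8
= 0

0


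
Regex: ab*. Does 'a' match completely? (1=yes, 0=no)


Pattern: ab*
String: 'a'
Pattern requires: exactly one 'a' followed by zero or more 'b's
First char is 'a' -> OK
Rest '': all b's? Yes
Result: 1

1


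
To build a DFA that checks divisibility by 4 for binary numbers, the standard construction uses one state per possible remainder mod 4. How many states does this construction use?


Divisibility by 4 is tracked via the remainder mod 4: 0, 1, ..., 3
The construction assigns one state to each remainder
Number of remainders = 4

4


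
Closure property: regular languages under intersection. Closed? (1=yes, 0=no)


Regular languages are closed under:
- Union (DFA product construction)
- Intersection (DFA product construction)
- Complement (swap accept/reject states)
- Concatenation (NFA construction)
- Kleene star (NFA construction)
intersection is in this list
Therefore: closed

1


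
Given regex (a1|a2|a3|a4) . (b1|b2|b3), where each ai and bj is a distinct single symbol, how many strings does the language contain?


First group: 4 alternatives
Second group: 3 alternatives
Concatenation: each choice from group 1 pairs with each from group 2
Total = 4 x 3 = 12

12


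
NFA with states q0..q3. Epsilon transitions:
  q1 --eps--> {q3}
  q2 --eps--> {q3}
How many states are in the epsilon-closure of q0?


Starting from q0
Initialize closure = {q0}
q0 has no outgoing epsilon transitions -> nothing to add
Final closure: {q0}
Size = 1

1


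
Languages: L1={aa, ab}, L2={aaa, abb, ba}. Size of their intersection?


L1 = {aa, ab}
L2 = {aaa, abb, ba}
Checking each string in L1 against L2:
  'aa': in L2? No
  'ab': in L2? No
Intersection = {}
|L1 ∩ L2| = 0

0


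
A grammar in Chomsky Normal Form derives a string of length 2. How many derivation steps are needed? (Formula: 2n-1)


Chomsky Normal Form derivation:
String length n = 2
Each step either:
  - Splits a nonterminal into two (n-1 such steps)
  - Converts a nonterminal to terminal (n such steps)
Total = (n-1) + n = 2n - 1
= 2(2) - 1
= 4 - 1
= 3

3


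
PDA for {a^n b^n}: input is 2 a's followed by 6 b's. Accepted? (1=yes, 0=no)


Language requires equal numbers of a's and b's
PDA pushes for each 'a', pops for each 'b'
Number of a's = 2
Number of b's = 6
2 != 6 -> Reject

0


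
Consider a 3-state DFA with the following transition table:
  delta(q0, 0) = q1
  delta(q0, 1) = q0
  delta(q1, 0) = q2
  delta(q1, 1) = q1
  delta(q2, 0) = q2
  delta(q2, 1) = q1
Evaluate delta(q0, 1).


Looking up transition function:
delta(q0, 1) in the table
Row: q0, Column: 1
Result: q0

q0


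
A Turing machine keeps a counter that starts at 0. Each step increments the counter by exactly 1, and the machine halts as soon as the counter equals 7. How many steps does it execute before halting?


Counter starts at 0. Counting sequence:
  Step 1: counter = 1
  Step 2: counter = 2
  Step 3: counter = 3
  Step 4: counter = 4
  Step 5: counter = 5
  Step 6: counter = 6
  Step 7: counter = 7
Counter reached 7 -> halt
Total steps = 7

7


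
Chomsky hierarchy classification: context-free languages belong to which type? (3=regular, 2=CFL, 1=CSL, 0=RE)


Chomsky hierarchy levels:
  Type 3: Regular (DFA/NFA/regex)
  Type 2: Context-free (PDA)
  Type 1: Context-sensitive
  Type 0: Recursively enumerable (TM)
'context-free' corresponds to Type 2

2


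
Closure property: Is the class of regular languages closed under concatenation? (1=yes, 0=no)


Regular languages are closed under all standard operations:
- Union: Yes (product construction)
- Intersection: Yes (product construction)
- Complement: Yes (swap accept/reject)
- Concatenation: Yes (NFA construction)
Operation: concatenation -> Closed

1


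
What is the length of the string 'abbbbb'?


String: 'abbbbb'
Counting characters:
  'a' appears 1 time(s)
  'b' appears 5 time(s)
Total length = 1 + 5 = 6

6


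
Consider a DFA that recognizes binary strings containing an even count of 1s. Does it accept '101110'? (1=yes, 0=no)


DFA has 2 states: q_even (start, accept=yes) and q_odd
Processing string '101110' character by character:
  Position 0: read '1', 1-count=1 -> q_odd
  Position 1: read '0', 1-count=1 -> q_odd (no change)
  Position 2: read '1', 1-count=2 -> q_even
  Position 3: read '1', 1-count=3 -> q_odd
  Position 4: read '1', 1-count=4 -> q_even
  Position 5: read '0', 1-count=4 -> q_even (no change)
Final state: q_even, total 1s = 4 (even); the DFA requires an even count -> accept

1


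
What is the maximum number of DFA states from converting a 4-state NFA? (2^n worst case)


NFA has 4 states
Subset construction: each DFA state = subset of NFA states
Maximum subsets = 2^4
2^4 = 16

16


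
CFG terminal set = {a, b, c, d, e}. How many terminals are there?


Terminal symbols: a, b, c, d, e
Counting each: a (#1), b (#2), c (#3), d (#4), e (#5)
Total = 5

5


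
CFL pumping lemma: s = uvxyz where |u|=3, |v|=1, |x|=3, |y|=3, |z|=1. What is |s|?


|s| = |u| + |v| + |x| + |y| + |z|
= 3 + 1 + 3 + 3 + 1
= 4 + 3 + 4
= 7 + 4
= 11

11


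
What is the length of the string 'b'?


String: 'b'
Counting characters:
  'b' appears 1 time(s)
Total length = 0 + 1 = 1

1


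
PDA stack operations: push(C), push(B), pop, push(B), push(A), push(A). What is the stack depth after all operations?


Tracing stack operations:
  push(C) -> stack = [C], depth=1
  push(B) -> stack = [C,B], depth=2
  pop -> removed B, stack = [C], depth=1
  push(B) -> stack = [C,B], depth=2
  push(A) -> stack = [C,B,A], depth=3
  push(A) -> stack = [C,B,A,A], depth=4
Final depth = 4

4


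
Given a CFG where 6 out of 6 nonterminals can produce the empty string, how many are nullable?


Nonterminals: {S, A, B, C, D, E}
A nonterminal is nullable if it can derive epsilon
Counting nullable nonterminals: 6
Total nullable = 6

6


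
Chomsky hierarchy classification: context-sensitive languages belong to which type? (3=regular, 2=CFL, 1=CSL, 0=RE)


Chomsky hierarchy levels:
  Type 3: Regular (DFA/NFA/regex)
  Type 2: Context-free (PDA)
  Type 1: Context-sensitive
  Type 0: Recursively enumerable (TM)
'context-sensitive' corresponds to Type 1

1


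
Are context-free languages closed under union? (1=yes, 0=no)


CFL closure properties:
  Closed under: union, concatenation, Kleene star
  NOT closed under: intersection, complement
Operation 'union' is in closed list -> Yes (closed)

1


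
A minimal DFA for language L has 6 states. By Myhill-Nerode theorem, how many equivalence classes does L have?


Myhill-Nerode theorem:
Number of equivalence classes = number of states in minimal DFA
Minimal DFA states = 6
Therefore equivalence classes = 6

6


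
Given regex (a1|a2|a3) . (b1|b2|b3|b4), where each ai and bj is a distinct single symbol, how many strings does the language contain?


First group: 3 alternatives
Second group: 4 alternatives
Concatenation: each choice from group 1 pairs with each from group 2
Total = 3 x 4 = 12

12


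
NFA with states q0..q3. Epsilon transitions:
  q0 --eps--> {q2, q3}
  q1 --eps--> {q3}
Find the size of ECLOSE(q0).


Starting from q0
Initialize closure = {q0}
Follow epsilon from q0 -> add q2
Follow epsilon from q0 -> add q3
Final closure: {q0, q2, q3}
Size = 3

3


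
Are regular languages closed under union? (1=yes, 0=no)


Regular languages are closed under:
- Union (DFA product construction)
- Intersection (DFA product construction)
- Complement (swap accept/reject states)
- Concatenation (NFA construction)
- Kleene star (NFA construction)
union is in this list
Therefore: closed

1
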